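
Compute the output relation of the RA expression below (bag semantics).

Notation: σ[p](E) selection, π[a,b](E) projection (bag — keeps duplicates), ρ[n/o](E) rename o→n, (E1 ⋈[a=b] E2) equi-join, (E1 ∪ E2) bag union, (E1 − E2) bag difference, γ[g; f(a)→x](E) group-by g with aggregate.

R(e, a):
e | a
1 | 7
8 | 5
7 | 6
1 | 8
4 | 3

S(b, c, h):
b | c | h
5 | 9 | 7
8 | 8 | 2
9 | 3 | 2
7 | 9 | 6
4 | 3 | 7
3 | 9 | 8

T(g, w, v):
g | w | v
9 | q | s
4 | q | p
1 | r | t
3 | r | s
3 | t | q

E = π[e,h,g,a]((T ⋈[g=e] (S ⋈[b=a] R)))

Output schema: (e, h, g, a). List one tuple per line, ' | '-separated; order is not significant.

Row counts bottom-up:
  T → 5
  S → 6
  R → 5
  (S ⋈[b=a] R) → 4
  (T ⋈[g=e] (S ⋈[b=a] R)) → 3
  π[e,h,g,a]((T ⋈[g=e] (S ⋈[b=a] R))) → 3

== RESULT ==
e | h | g | a
1 | 2 | 1 | 8
1 | 6 | 1 | 7
4 | 8 | 4 | 3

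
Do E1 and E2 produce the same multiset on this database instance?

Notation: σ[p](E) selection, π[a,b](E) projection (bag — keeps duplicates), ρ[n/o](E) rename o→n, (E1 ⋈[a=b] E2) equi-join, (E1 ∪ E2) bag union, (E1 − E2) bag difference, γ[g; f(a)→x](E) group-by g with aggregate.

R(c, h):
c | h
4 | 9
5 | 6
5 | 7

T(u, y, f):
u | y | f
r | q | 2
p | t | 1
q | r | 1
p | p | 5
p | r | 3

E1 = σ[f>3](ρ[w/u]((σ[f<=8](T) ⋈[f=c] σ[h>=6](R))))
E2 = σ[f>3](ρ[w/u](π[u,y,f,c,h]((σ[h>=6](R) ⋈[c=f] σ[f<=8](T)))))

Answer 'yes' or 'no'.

E1 per-node cardinality:
  T → 5
  σ[f<=8](T) → 5
  R → 3
  σ[h>=6](R) → 3
  (σ[f<=8](T) ⋈[f=c] σ[h>=6](R)) → 2
  ρ[w/u]((σ[f<=8](T) ⋈[f=c] σ[h>=6](R))) → 2
  σ[f>3](ρ[w/u]((σ[f<=8](T) ⋈[f=c] σ[h>=6](R)))) → 2
E2 per-node cardinality:
  R → 3
  σ[h>=6](R) → 3
  T → 5
  σ[f<=8](T) → 5
  (σ[h>=6](R) ⋈[c=f] σ[f<=8](T)) → 2
  π[u,y,f,c,h]((σ[h>=6](R) ⋈[c=f] σ[f<=8](T))) → 2
  ρ[w/u](π[u,y,f,c,h]((σ[h>=6](R) ⋈[c=f] σ[f<=8](T)))) → 2
  σ[f>3](ρ[w/u](π[u,y,f,c,h]((σ[h>=6](R) ⋈[c=f] σ[f<=8](T))))) → 2

E1 and E2 produce the same multiset:
w | y | f | c | h
p | p | 5 | 5 | 6
p | p | 5 | 5 | 7

yes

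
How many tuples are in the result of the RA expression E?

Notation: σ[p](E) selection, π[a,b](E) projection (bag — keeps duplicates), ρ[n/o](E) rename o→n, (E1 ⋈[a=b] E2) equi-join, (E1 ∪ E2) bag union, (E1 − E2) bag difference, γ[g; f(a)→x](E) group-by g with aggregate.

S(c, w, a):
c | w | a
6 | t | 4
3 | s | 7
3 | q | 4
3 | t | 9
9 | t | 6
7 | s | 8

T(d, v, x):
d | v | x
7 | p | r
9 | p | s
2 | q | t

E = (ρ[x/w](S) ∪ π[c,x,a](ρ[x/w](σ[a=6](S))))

Row counts bottom-up:
  S → 6
  ρ[x/w](S) → 6
  S → 6
  σ[a=6](S) → 1
  ρ[x/w](σ[a=6](S)) → 1
  π[c,x,a](ρ[x/w](σ[a=6](S))) → 1
  (ρ[x/w](S) ∪ π[c,x,a](ρ[x/w](σ[a=6](S)))) → 7

|E| = 7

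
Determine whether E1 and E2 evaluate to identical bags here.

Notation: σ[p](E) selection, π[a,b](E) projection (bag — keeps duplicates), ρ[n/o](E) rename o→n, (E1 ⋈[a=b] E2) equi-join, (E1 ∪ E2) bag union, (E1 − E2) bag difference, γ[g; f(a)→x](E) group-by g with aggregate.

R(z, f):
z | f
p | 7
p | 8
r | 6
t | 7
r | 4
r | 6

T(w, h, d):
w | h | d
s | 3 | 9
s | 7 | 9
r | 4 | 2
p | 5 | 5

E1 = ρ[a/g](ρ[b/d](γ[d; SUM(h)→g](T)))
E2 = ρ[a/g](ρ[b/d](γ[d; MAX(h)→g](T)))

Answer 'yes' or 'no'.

E1 row counts bottom-up:
  T → 4
  γ[d; SUM(h)→g](T) → 3
  ρ[b/d](γ[d; SUM(h)→g](T)) → 3
  ρ[a/g](ρ[b/d](γ[d; SUM(h)→g](T))) → 3
E2 row counts bottom-up:
  T → 4
  γ[d; MAX(h)→g](T) → 3
  ρ[b/d](γ[d; MAX(h)→g](T)) → 3
  ρ[a/g](ρ[b/d](γ[d; MAX(h)→g](T))) → 3

E1 result:
b | a
2 | 4
5 | 5
9 | 10
E2 result:
b | a
2 | 4
5 | 5
9 | 7
Witness: (9, 10) appears 1× in E1 but 0× in E2.

no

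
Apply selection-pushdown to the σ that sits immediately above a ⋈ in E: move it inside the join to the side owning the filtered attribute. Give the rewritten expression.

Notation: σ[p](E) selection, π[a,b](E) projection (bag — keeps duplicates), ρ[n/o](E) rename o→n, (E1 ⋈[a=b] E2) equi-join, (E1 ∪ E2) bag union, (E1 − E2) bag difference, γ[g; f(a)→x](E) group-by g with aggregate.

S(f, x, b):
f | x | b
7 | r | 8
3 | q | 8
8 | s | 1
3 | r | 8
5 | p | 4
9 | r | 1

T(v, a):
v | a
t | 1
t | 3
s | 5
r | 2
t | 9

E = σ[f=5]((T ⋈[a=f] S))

σ filters on f, owned by the right side.
E' = (T ⋈[a=f] σ[f=5](S))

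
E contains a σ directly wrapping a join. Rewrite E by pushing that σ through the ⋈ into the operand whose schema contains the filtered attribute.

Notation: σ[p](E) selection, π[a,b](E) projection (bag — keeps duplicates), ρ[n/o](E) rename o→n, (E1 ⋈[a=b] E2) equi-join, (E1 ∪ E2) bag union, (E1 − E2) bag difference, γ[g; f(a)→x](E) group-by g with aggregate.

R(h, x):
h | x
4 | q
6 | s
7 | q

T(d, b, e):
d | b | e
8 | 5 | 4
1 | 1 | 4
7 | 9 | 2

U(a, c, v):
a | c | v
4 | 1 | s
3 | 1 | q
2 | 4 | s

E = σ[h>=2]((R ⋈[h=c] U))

σ filters on h, owned by the left side.
E' = (σ[h>=2](R) ⋈[h=c] U)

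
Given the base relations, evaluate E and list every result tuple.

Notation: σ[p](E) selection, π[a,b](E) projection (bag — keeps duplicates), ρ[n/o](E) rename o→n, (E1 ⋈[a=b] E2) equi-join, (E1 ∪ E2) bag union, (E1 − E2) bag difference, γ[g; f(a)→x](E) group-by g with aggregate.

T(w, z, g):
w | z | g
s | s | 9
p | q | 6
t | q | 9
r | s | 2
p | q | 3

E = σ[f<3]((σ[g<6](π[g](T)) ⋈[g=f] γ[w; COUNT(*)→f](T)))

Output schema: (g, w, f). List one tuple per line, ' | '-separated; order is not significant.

Stepwise |·|:
  T → 5
  π[g](T) → 5
  σ[g<6](π[g](T)) → 2
  T → 5
  γ[w; COUNT(*)→f](T) → 4
  (σ[g<6](π[g](T)) ⋈[g=f] γ[w; COUNT(*)→f](T)) → 1
  σ[f<3]((σ[g<6](π[g](T)) ⋈[g=f] γ[w; COUNT(*)→f](T))) → 1

== RESULT ==
g | w | f
2 | p | 2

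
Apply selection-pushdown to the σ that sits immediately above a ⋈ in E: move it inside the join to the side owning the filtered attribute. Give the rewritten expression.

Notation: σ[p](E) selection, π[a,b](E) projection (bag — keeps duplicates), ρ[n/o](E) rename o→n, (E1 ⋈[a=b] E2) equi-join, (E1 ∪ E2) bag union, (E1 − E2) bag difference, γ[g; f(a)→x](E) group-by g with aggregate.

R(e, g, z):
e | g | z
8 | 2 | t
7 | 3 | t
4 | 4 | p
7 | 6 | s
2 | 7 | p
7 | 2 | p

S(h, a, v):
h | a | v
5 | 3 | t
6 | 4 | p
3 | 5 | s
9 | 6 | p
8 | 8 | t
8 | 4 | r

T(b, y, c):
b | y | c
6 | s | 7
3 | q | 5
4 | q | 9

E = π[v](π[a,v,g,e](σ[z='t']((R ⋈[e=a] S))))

σ filters on z, owned by the left side.
E' = π[v](π[a,v,g,e]((σ[z='t'](R) ⋈[e=a] S)))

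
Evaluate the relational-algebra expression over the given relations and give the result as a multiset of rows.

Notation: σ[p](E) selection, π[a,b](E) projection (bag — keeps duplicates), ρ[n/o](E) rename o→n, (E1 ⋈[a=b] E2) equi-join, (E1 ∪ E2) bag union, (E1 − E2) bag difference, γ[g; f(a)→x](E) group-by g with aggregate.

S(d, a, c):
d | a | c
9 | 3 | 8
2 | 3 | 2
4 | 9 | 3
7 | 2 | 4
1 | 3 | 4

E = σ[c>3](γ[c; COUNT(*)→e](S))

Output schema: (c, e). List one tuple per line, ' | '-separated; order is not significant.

Row counts bottom-up:
  S → 5
  γ[c; COUNT(*)→e](S) → 4
  σ[c>3](γ[c; COUNT(*)→e](S)) → 2

== RESULT ==
c | e
4 | 2
8 | 1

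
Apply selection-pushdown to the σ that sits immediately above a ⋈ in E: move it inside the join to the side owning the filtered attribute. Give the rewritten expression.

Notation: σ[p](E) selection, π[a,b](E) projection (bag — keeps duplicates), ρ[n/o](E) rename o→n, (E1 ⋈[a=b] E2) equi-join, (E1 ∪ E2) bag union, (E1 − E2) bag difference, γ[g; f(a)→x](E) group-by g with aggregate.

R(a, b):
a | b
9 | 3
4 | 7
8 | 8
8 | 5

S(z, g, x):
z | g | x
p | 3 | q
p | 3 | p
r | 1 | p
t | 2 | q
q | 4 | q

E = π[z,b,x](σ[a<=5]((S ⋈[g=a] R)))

σ filters on a, owned by the right side.
E' = π[z,b,x]((S ⋈[g=a] σ[a<=5](R)))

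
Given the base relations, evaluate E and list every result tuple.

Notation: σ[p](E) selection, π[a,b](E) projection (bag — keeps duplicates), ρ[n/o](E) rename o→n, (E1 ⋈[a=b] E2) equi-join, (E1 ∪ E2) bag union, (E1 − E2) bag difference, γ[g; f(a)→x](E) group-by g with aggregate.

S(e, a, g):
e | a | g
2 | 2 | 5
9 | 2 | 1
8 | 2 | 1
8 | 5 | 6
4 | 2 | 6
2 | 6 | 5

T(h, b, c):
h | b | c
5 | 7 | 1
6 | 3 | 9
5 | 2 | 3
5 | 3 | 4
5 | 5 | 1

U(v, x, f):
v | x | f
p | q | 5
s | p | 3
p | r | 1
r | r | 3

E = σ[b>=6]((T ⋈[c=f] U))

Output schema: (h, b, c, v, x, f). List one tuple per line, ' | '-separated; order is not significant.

Stepwise |·|:
  T → 5
  U → 4
  (T ⋈[c=f] U) → 4
  σ[b>=6]((T ⋈[c=f] U)) → 1

== RESULT ==
h | b | c | v | x | f
5 | 7 | 1 | p | r | 1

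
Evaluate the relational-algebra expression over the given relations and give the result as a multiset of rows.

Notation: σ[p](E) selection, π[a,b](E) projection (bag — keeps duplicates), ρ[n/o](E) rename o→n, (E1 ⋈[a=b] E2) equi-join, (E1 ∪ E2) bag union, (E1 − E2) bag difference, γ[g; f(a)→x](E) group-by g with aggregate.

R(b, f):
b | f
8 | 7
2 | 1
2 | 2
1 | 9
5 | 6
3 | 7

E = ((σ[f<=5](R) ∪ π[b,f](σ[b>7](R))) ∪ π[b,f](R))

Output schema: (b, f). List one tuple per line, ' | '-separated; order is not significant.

Stepwise |·|:
  R → 6
  σ[f<=5](R) → 2
  R → 6
  σ[b>7](R) → 1
  π[b,f](σ[b>7](R)) → 1
  (σ[f<=5](R) ∪ π[b,f](σ[b>7](R))) → 3
  R → 6
  π[b,f](R) → 6
  ((σ[f<=5](R) ∪ π[b,f](σ[b>7](R))) ∪ π[b,f](R)) → 9

== RESULT ==
b | f
1 | 9
2 | 1
2 | 1
2 | 2
2 | 2
3 | 7
5 | 6
8 | 7
8 | 7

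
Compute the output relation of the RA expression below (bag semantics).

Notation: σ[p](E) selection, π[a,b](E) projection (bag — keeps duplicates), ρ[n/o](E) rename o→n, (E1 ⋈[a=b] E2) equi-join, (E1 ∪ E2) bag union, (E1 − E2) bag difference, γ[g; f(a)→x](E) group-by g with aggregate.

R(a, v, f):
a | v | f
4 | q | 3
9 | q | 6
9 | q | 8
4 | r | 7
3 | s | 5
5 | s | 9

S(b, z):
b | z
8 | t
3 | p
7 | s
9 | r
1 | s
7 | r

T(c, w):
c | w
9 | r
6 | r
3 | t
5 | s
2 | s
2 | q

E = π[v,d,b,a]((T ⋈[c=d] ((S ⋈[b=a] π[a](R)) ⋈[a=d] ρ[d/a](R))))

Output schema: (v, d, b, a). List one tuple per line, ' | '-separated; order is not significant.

Subexpression sizes:
  T → 6
  S → 6
  R → 6
  π[a](R) → 6
  (S ⋈[b=a] π[a](R)) → 3
  R → 6
  ρ[d/a](R) → 6
  ((S ⋈[b=a] π[a](R)) ⋈[a=d] ρ[d/a](R)) → 5
  (T ⋈[c=d] ((S ⋈[b=a] π[a](R)) ⋈[a=d] ρ[d/a](R))) → 5
  π[v,d,b,a]((T ⋈[c=d] ((S ⋈[b=a] π[a](R)) ⋈[a=d] ρ[d/a](R)))) → 5

== RESULT ==
v | d | b | a
q | 9 | 9 | 9
q | 9 | 9 | 9
q | 9 | 9 | 9
q | 9 | 9 | 9
s | 3 | 3 | 3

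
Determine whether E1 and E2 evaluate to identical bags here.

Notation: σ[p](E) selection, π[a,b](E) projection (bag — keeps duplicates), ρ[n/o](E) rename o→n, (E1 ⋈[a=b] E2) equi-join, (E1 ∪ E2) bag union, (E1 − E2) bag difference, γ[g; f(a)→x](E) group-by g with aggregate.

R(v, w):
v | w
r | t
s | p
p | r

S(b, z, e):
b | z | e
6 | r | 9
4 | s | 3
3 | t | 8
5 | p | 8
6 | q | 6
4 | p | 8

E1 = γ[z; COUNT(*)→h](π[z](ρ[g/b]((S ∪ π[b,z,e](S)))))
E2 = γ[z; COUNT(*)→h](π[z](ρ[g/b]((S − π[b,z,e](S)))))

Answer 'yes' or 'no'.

E1 row counts bottom-up:
  S → 6
  S → 6
  π[b,z,e](S) → 6
  (S ∪ π[b,z,e](S)) → 12
  ρ[g/b]((S ∪ π[b,z,e](S))) → 12
  π[z](ρ[g/b]((S ∪ π[b,z,e](S)))) → 12
  γ[z; COUNT(*)→h](π[z](ρ[g/b]((S ∪ π[b,z,e](S))))) → 5
E2 row counts bottom-up:
  S → 6
  S → 6
  π[b,z,e](S) → 6
  (S − π[b,z,e](S)) → 0
  ρ[g/b]((S − π[b,z,e](S))) → 0
  π[z](ρ[g/b]((S − π[b,z,e](S)))) → 0
  γ[z; COUNT(*)→h](π[z](ρ[g/b]((S − π[b,z,e](S))))) → 0

E1 result:
z | h
p | 4
q | 2
r | 2
s | 2
t | 2
E2 result:
z | h
(0 rows)
Witness: ('r', 2) appears 1× in E1 but 0× in E2.

no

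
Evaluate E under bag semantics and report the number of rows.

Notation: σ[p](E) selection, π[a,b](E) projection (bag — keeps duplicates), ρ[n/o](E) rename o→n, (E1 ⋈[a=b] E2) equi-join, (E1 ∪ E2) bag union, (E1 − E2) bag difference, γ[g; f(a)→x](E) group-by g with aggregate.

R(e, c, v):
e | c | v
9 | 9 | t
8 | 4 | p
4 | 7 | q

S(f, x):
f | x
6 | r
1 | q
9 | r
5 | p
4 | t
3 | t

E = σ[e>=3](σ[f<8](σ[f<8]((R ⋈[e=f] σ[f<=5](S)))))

Subexpression sizes:
  R → 3
  S → 6
  σ[f<=5](S) → 4
  (R ⋈[e=f] σ[f<=5](S)) → 1
  σ[f<8]((R ⋈[e=f] σ[f<=5](S))) → 1
  σ[f<8](σ[f<8]((R ⋈[e=f] σ[f<=5](S)))) → 1
  σ[e>=3](σ[f<8](σ[f<8]((R ⋈[e=f] σ[f<=5](S))))) → 1

|E| = 1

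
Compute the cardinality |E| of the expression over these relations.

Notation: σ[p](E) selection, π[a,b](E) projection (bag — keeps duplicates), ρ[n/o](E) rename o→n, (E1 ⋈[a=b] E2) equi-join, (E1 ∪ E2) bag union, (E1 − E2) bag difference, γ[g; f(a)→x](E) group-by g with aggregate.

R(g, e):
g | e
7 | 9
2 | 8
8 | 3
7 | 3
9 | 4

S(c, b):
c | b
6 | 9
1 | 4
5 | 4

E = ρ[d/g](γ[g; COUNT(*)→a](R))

Stepwise |·|:
  R → 5
  γ[g; COUNT(*)→a](R) → 4
  ρ[d/g](γ[g; COUNT(*)→a](R)) → 4

|E| = 4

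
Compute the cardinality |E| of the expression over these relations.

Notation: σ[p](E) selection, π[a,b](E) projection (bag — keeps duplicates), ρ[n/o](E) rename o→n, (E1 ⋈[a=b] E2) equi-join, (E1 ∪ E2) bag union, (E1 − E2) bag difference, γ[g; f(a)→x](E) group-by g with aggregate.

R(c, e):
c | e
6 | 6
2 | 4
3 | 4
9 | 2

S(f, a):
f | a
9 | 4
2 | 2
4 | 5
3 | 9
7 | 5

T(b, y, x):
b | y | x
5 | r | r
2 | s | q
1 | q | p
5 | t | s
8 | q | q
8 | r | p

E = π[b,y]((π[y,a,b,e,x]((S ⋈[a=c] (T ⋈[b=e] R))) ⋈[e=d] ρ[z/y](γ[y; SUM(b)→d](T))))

Per-node cardinality:
  S → 5
  T → 6
  R → 4
  (T ⋈[b=e] R) → 1
  (S ⋈[a=c] (T ⋈[b=e] R)) → 1
  π[y,a,b,e,x]((S ⋈[a=c] (T ⋈[b=e] R))) → 1
  T → 6
  γ[y; SUM(b)→d](T) → 4
  ρ[z/y](γ[y; SUM(b)→d](T)) → 4
  (π[y,a,b,e,x]((S ⋈[a=c] (T ⋈[b=e] R))) ⋈[e=d] ρ[z/y](γ[y; SUM(b)→d](T))) → 1
  π[b,y]((π[y,a,b,e,x]((S ⋈[a=c] (T ⋈[b=e] R))) ⋈[e=d] ρ[z/y](γ[y; SUM(b)→d](T)))) → 1

|E| = 1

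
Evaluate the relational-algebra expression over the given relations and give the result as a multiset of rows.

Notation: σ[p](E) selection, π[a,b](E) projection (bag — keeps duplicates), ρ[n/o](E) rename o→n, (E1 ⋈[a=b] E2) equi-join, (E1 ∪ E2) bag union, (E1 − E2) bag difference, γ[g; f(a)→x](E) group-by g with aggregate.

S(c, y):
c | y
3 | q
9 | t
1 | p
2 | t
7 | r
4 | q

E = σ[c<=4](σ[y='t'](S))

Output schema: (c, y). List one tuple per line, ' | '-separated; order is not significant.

Stepwise |·|:
  S → 6
  σ[y='t'](S) → 2
  σ[c<=4](σ[y='t'](S)) → 1

== RESULT ==
c | y
2 | t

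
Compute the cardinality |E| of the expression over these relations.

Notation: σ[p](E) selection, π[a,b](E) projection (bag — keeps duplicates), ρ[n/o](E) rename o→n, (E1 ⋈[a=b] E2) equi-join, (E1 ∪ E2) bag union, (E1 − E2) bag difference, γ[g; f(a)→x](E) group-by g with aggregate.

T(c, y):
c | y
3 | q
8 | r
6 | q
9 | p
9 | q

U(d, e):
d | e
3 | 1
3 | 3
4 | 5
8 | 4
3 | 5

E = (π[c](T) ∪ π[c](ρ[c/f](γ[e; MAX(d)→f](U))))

Per-node cardinality:
  T → 5
  π[c](T) → 5
  U → 5
  γ[e; MAX(d)→f](U) → 4
  ρ[c/f](γ[e; MAX(d)→f](U)) → 4
  π[c](ρ[c/f](γ[e; MAX(d)→f](U))) → 4
  (π[c](T) ∪ π[c](ρ[c/f](γ[e; MAX(d)→f](U)))) → 9

|E| = 9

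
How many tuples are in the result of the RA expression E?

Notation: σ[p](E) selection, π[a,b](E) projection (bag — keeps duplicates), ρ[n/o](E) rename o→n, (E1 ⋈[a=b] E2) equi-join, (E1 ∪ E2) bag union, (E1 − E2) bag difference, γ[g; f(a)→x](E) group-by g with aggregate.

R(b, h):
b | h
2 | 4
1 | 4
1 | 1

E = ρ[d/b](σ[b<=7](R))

Stepwise |·|:
  R → 3
  σ[b<=7](R) → 3
  ρ[d/b](σ[b<=7](R)) → 3

|E| = 3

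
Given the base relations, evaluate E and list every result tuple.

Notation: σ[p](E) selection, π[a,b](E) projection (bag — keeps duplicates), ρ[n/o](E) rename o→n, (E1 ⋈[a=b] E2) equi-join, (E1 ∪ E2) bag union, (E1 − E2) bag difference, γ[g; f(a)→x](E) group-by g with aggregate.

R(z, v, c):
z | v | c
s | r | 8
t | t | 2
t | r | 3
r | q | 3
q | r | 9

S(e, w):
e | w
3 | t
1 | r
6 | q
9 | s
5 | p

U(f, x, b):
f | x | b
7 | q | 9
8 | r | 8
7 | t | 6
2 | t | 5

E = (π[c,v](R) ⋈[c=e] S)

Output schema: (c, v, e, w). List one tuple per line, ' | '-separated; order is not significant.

Per-node cardinality:
  R → 5
  π[c,v](R) → 5
  S → 5
  (π[c,v](R) ⋈[c=e] S) → 3

== RESULT ==
c | v | e | w
3 | q | 3 | t
3 | r | 3 | t
9 | r | 9 | s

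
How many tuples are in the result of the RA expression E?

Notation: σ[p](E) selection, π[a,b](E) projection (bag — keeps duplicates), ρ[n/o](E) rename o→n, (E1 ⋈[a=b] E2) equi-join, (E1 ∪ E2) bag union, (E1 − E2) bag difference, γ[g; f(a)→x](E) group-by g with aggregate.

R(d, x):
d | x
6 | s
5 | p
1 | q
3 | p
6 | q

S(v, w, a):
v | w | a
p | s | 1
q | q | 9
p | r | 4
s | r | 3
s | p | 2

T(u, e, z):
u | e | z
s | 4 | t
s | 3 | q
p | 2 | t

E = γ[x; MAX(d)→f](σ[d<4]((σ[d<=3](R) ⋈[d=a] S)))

Subexpression sizes:
  R → 5
  σ[d<=3](R) → 2
  S → 5
  (σ[d<=3](R) ⋈[d=a] S) → 2
  σ[d<4]((σ[d<=3](R) ⋈[d=a] S)) → 2
  γ[x; MAX(d)→f](σ[d<4]((σ[d<=3](R) ⋈[d=a] S))) → 2

|E| = 2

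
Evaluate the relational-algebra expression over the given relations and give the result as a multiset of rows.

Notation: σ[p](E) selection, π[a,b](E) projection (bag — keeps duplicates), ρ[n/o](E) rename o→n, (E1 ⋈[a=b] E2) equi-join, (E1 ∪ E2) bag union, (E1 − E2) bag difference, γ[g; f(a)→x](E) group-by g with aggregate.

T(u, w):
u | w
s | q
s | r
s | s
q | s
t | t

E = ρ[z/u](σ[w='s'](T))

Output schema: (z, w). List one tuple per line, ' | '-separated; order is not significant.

Row counts bottom-up:
  T → 5
  σ[w='s'](T) → 2
  ρ[z/u](σ[w='s'](T)) → 2

== RESULT ==
z | w
q | s
s | s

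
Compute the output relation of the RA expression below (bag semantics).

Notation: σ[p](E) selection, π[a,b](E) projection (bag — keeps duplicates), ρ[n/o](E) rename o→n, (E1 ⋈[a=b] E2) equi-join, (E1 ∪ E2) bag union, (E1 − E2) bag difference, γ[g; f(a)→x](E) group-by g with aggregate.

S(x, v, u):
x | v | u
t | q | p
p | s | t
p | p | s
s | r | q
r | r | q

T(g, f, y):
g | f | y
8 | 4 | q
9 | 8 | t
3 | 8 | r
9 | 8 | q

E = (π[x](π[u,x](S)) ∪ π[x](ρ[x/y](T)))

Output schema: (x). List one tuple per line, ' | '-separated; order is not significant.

Subexpression sizes:
  S → 5
  π[u,x](S) → 5
  π[x](π[u,x](S)) → 5
  T → 4
  ρ[x/y](T) → 4
  π[x](ρ[x/y](T)) → 4
  (π[x](π[u,x](S)) ∪ π[x](ρ[x/y](T))) → 9

== RESULT ==
x
p
p
q
q
r
r
s
t
t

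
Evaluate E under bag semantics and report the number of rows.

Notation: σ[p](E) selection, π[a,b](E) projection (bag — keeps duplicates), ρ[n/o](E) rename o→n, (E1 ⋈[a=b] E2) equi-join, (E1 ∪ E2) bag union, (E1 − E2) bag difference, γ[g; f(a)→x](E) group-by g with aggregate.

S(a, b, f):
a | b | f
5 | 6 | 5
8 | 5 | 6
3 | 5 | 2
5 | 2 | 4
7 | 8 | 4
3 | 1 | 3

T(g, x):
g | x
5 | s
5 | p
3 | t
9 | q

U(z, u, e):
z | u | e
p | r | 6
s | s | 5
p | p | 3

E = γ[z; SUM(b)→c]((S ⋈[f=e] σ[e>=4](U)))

Subexpression sizes:
  S → 6
  U → 3
  σ[e>=4](U) → 2
  (S ⋈[f=e] σ[e>=4](U)) → 2
  γ[z; SUM(b)→c]((S ⋈[f=e] σ[e>=4](U))) → 2

|E| = 2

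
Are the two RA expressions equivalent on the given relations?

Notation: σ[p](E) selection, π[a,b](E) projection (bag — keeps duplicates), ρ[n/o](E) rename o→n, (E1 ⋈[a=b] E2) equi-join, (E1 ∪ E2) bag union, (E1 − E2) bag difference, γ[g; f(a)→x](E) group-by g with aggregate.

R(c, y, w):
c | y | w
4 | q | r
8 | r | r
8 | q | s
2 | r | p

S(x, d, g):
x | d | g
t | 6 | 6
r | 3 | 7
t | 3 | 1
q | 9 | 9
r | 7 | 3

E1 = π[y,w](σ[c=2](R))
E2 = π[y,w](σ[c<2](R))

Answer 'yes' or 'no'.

E1 row counts bottom-up:
  R → 4
  σ[c=2](R) → 1
  π[y,w](σ[c=2](R)) → 1
E2 row counts bottom-up:
  R → 4
  σ[c<2](R) → 0
  π[y,w](σ[c<2](R)) → 0

E1 result:
y | w
r | p
E2 result:
y | w
(0 rows)
Witness: ('r', 'p') appears 1× in E1 but 0× in E2.

no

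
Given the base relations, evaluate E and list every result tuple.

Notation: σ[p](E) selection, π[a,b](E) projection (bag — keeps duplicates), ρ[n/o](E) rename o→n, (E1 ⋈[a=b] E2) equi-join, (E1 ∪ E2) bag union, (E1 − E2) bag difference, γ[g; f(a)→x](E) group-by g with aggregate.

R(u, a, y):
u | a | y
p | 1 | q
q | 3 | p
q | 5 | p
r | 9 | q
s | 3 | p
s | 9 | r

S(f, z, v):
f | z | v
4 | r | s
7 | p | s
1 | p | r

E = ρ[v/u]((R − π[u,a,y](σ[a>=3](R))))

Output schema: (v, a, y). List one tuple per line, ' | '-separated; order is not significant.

Per-node cardinality:
  R → 6
  R → 6
  σ[a>=3](R) → 5
  π[u,a,y](σ[a>=3](R)) → 5
  (R − π[u,a,y](σ[a>=3](R))) → 1
  ρ[v/u]((R − π[u,a,y](σ[a>=3](R)))) → 1

== RESULT ==
v | a | y
p | 1 | q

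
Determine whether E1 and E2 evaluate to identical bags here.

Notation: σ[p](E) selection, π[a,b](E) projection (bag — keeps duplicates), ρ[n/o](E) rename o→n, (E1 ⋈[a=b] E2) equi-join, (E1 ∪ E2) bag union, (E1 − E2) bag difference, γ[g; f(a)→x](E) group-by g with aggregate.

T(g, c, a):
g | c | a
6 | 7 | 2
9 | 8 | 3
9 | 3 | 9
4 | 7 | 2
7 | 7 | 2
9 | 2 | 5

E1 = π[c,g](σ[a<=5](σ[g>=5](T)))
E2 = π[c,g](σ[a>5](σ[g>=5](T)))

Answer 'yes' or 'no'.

E1 row counts bottom-up:
  T → 6
  σ[g>=5](T) → 5
  σ[a<=5](σ[g>=5](T)) → 4
  π[c,g](σ[a<=5](σ[g>=5](T))) → 4
E2 row counts bottom-up:
  T → 6
  σ[g>=5](T) → 5
  σ[a>5](σ[g>=5](T)) → 1
  π[c,g](σ[a>5](σ[g>=5](T))) → 1

E1 result:
c | g
2 | 9
7 | 6
7 | 7
8 | 9
E2 result:
c | g
3 | 9
Witness: (2, 9) appears 1× in E1 but 0× in E2.

no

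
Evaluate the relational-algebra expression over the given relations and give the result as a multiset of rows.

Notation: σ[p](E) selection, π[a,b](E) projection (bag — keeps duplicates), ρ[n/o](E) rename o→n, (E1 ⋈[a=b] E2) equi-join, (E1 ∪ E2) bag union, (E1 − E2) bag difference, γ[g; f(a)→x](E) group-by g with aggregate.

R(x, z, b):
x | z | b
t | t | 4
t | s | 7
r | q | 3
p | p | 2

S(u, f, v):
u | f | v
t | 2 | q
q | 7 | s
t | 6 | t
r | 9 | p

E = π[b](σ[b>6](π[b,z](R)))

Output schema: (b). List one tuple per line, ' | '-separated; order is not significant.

Row counts bottom-up:
  R → 4
  π[b,z](R) → 4
  σ[b>6](π[b,z](R)) → 1
  π[b](σ[b>6](π[b,z](R))) → 1

== RESULT ==
b
7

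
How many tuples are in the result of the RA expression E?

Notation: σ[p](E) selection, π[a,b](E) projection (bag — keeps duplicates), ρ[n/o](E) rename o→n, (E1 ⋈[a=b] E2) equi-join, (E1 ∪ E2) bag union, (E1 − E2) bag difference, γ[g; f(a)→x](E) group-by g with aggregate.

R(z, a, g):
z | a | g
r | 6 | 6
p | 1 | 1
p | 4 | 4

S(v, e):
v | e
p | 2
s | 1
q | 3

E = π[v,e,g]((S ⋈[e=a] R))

Subexpression sizes:
  S → 3
  R → 3
  (S ⋈[e=a] R) → 1
  π[v,e,g]((S ⋈[e=a] R)) → 1

|E| = 1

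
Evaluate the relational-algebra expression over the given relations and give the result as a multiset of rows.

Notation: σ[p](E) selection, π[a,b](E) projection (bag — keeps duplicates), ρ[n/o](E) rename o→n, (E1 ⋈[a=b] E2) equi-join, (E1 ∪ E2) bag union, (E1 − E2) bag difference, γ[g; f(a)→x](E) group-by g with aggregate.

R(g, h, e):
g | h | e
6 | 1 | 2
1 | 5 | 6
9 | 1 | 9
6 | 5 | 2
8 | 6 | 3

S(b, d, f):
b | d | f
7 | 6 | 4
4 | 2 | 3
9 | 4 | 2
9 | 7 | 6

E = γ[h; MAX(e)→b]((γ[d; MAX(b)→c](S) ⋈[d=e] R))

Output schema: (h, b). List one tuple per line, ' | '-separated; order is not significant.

Stepwise |·|:
  S → 4
  γ[d; MAX(b)→c](S) → 4
  R → 5
  (γ[d; MAX(b)→c](S) ⋈[d=e] R) → 3
  γ[h; MAX(e)→b]((γ[d; MAX(b)→c](S) ⋈[d=e] R)) → 2

== RESULT ==
h | b
1 | 2
5 | 6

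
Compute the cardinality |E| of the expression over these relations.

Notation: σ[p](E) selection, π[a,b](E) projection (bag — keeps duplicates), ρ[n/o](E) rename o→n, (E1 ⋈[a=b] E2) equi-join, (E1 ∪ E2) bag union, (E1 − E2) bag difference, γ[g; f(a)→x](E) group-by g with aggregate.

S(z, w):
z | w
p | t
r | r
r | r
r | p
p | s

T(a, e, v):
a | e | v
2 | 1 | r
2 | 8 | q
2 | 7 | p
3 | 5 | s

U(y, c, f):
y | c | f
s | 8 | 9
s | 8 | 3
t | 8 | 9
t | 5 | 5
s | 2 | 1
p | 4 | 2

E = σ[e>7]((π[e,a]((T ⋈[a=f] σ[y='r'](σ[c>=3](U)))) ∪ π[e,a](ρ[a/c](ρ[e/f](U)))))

Per-node cardinality:
  T → 4
  U → 6
  σ[c>=3](U) → 5
  σ[y='r'](σ[c>=3](U)) → 0
  (T ⋈[a=f] σ[y='r'](σ[c>=3](U))) → 0
  π[e,a]((T ⋈[a=f] σ[y='r'](σ[c>=3](U)))) → 0
  U → 6
  ρ[e/f](U) → 6
  ρ[a/c](ρ[e/f](U)) → 6
  π[e,a](ρ[a/c](ρ[e/f](U))) → 6
  (π[e,a]((T ⋈[a=f] σ[y='r'](σ[c>=3](U)))) ∪ π[e,a](ρ[a/c](ρ[e/f](U)))) → 6
  σ[e>7]((π[e,a]((T ⋈[a=f] σ[y='r'](σ[c>=3](U)))) ∪ π[e,a](ρ[a/c](ρ[e/f](U))))) → 2

|E| = 2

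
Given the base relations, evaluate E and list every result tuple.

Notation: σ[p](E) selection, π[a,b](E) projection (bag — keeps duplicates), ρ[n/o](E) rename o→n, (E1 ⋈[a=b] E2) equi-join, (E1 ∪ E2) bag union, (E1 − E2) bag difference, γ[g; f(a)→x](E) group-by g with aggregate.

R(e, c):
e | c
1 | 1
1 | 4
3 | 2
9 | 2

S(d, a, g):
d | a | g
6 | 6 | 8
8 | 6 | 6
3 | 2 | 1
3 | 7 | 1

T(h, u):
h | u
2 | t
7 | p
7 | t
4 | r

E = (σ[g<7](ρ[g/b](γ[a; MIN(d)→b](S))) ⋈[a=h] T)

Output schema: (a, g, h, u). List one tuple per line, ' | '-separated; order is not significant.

Subexpression sizes:
  S → 4
  γ[a; MIN(d)→b](S) → 3
  ρ[g/b](γ[a; MIN(d)→b](S)) → 3
  σ[g<7](ρ[g/b](γ[a; MIN(d)→b](S))) → 3
  T → 4
  (σ[g<7](ρ[g/b](γ[a; MIN(d)→b](S))) ⋈[a=h] T) → 3

== RESULT ==
a | g | h | u
2 | 3 | 2 | t
7 | 3 | 7 | p
7 | 3 | 7 | t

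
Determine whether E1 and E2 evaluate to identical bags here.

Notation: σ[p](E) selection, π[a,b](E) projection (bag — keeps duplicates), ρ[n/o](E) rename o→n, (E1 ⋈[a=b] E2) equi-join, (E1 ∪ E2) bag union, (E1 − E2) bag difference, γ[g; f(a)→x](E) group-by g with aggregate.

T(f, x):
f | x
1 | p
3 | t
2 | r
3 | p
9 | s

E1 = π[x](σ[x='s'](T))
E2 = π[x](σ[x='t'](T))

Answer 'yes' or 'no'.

E1 per-node cardinality:
  T → 5
  σ[x='s'](T) → 1
  π[x](σ[x='s'](T)) → 1
E2 per-node cardinality:
  T → 5
  σ[x='t'](T) → 1
  π[x](σ[x='t'](T)) → 1

E1 result:
x
s
E2 result:
x
t
Witness: ('t',) appears 0× in E1 but 1× in E2.

no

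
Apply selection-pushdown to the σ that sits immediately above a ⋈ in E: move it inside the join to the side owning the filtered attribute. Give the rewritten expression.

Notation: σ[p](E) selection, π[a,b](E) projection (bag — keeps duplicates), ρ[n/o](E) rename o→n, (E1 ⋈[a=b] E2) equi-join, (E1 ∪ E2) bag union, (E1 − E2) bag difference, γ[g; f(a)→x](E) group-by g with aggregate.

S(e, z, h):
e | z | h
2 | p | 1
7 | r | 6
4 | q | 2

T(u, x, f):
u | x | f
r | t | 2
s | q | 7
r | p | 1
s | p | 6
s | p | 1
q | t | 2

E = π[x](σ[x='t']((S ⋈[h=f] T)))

σ filters on x, owned by the right side.
E' = π[x]((S ⋈[h=f] σ[x='t'](T)))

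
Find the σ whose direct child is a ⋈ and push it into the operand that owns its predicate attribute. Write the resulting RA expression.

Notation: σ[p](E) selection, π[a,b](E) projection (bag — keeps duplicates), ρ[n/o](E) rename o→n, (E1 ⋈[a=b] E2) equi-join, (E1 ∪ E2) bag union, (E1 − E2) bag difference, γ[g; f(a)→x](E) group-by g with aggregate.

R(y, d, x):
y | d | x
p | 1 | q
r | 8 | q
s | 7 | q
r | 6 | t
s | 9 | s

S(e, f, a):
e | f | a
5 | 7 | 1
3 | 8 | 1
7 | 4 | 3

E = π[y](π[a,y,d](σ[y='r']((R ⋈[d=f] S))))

σ filters on y, owned by the left side.
E' = π[y](π[a,y,d]((σ[y='r'](R) ⋈[d=f] S)))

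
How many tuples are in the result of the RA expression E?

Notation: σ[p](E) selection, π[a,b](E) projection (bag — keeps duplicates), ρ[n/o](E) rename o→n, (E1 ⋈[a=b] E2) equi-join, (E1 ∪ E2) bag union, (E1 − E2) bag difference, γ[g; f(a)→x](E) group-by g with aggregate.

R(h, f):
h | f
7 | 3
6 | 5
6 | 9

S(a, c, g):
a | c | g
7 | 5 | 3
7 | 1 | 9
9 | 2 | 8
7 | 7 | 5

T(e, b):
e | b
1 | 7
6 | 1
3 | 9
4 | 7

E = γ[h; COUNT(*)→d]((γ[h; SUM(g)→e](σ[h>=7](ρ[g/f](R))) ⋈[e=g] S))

Subexpression sizes:
  R → 3
  ρ[g/f](R) → 3
  σ[h>=7](ρ[g/f](R)) → 1
  γ[h; SUM(g)→e](σ[h>=7](ρ[g/f](R))) → 1
  S → 4
  (γ[h; SUM(g)→e](σ[h>=7](ρ[g/f](R))) ⋈[e=g] S) → 1
  γ[h; COUNT(*)→d]((γ[h; SUM(g)→e](σ[h>=7](ρ[g/f](R))) ⋈[e=g] S)) → 1

|E| = 1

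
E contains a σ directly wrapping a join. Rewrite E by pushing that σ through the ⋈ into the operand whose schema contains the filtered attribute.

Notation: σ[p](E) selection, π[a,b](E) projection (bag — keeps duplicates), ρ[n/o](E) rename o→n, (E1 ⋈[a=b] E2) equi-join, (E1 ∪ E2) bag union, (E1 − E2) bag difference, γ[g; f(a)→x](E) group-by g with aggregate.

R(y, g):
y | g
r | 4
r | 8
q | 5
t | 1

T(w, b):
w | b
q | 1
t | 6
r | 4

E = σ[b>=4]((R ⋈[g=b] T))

σ filters on b, owned by the right side.
E' = (R ⋈[g=b] σ[b>=4](T))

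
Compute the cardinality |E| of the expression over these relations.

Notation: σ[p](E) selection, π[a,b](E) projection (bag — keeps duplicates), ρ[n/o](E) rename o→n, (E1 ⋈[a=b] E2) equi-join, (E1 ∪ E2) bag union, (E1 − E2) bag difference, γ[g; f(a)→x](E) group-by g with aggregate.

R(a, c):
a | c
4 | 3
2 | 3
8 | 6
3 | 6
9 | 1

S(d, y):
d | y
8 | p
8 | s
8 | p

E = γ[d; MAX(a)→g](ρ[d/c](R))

Stepwise |·|:
  R → 5
  ρ[d/c](R) → 5
  γ[d; MAX(a)→g](ρ[d/c](R)) → 3

|E| = 3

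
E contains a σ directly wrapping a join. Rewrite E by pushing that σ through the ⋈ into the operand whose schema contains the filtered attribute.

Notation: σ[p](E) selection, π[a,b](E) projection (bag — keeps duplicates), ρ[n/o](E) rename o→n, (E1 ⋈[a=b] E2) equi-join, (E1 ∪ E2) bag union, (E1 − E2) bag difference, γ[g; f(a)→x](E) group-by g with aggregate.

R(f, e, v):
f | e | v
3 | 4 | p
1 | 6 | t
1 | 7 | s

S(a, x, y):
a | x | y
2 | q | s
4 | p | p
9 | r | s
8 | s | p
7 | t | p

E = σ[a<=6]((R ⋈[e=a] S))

σ filters on a, owned by the right side.
E' = (R ⋈[e=a] σ[a<=6](S))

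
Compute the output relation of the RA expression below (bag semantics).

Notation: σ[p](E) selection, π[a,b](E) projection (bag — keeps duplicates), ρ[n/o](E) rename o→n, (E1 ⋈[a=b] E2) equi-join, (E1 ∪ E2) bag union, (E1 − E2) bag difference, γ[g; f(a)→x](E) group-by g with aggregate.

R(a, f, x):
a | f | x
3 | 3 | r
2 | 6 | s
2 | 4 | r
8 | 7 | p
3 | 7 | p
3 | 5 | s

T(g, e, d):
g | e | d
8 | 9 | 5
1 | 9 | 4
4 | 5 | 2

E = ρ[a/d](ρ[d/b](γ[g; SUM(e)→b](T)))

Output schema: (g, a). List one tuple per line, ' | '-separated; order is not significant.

Stepwise |·|:
  T → 3
  γ[g; SUM(e)→b](T) → 3
  ρ[d/b](γ[g; SUM(e)→b](T)) → 3
  ρ[a/d](ρ[d/b](γ[g; SUM(e)→b](T))) → 3

== RESULT ==
g | a
1 | 9
4 | 5
8 | 9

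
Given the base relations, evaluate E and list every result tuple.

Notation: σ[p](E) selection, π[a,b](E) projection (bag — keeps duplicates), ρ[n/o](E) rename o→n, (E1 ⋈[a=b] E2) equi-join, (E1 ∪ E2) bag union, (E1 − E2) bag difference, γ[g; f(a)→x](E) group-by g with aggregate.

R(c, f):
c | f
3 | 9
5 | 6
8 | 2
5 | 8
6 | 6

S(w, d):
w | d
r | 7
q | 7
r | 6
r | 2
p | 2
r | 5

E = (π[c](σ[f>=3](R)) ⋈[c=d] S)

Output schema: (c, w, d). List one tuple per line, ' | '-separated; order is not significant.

Stepwise |·|:
  R → 5
  σ[f>=3](R) → 4
  π[c](σ[f>=3](R)) → 4
  S → 6
  (π[c](σ[f>=3](R)) ⋈[c=d] S) → 3

== RESULT ==
c | w | d
5 | r | 5
5 | r | 5
6 | r | 6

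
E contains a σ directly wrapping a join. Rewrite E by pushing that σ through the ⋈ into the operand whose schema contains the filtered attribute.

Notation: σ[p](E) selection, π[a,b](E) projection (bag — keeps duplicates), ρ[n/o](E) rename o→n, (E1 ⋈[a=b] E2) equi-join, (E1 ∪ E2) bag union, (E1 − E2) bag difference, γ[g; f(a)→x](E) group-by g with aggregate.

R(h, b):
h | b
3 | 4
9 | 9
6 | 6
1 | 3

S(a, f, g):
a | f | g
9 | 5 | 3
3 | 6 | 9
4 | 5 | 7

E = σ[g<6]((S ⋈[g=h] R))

σ filters on g, owned by the left side.
E' = (σ[g<6](S) ⋈[g=h] R)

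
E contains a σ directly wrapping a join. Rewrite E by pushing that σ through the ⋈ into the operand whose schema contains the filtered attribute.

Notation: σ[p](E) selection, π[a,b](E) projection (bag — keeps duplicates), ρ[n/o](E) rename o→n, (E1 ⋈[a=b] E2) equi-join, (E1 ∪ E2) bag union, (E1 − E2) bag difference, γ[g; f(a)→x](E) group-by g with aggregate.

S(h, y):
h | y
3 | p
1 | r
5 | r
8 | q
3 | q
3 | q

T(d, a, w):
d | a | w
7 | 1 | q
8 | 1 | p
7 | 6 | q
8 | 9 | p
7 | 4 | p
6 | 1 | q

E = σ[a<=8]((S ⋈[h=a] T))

σ filters on a, owned by the right side.
E' = (S ⋈[h=a] σ[a<=8](T))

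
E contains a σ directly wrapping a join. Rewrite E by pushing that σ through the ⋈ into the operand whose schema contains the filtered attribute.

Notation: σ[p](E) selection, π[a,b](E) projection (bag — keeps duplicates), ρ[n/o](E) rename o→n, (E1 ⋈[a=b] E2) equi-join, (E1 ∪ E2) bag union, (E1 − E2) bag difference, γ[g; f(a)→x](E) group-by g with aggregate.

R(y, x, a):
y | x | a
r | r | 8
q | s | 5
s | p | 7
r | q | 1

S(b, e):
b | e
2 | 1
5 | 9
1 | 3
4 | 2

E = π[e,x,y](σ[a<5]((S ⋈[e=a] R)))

σ filters on a, owned by the right side.
E' = π[e,x,y]((S ⋈[e=a] σ[a<5](R)))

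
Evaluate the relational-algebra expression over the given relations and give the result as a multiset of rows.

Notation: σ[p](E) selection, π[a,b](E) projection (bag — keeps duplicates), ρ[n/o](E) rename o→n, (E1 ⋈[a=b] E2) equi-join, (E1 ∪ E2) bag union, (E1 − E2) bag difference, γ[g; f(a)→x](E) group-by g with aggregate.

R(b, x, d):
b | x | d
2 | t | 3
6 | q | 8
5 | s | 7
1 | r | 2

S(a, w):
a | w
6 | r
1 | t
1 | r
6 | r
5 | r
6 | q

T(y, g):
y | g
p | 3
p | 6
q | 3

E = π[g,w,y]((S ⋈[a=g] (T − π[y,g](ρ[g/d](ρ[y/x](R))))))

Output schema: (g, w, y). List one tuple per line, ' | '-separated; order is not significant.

Per-node cardinality:
  S → 6
  T → 3
  R → 4
  ρ[y/x](R) → 4
  ρ[g/d](ρ[y/x](R)) → 4
  π[y,g](ρ[g/d](ρ[y/x](R))) → 4
  (T − π[y,g](ρ[g/d](ρ[y/x](R)))) → 3
  (S ⋈[a=g] (T − π[y,g](ρ[g/d](ρ[y/x](R))))) → 3
  π[g,w,y]((S ⋈[a=g] (T − π[y,g](ρ[g/d](ρ[y/x](R)))))) → 3

== RESULT ==
g | w | y
6 | q | p
6 | r | p
6 | r | p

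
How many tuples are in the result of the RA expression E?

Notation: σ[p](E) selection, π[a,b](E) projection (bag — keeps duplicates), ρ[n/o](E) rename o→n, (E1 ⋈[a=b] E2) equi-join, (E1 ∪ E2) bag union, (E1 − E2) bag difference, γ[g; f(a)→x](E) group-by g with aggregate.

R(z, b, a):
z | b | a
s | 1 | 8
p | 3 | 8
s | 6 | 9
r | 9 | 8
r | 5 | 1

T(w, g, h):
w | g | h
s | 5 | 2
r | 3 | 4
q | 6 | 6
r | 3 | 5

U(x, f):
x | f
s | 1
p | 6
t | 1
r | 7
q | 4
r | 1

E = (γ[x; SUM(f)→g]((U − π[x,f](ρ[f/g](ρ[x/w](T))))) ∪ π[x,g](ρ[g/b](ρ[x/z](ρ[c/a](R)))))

Subexpression sizes:
  U → 6
  T → 4
  ρ[x/w](T) → 4
  ρ[f/g](ρ[x/w](T)) → 4
  π[x,f](ρ[f/g](ρ[x/w](T))) → 4
  (U − π[x,f](ρ[f/g](ρ[x/w](T)))) → 6
  γ[x; SUM(f)→g]((U − π[x,f](ρ[f/g](ρ[x/w](T))))) → 5
  R → 5
  ρ[c/a](R) → 5
  ρ[x/z](ρ[c/a](R)) → 5
  ρ[g/b](ρ[x/z](ρ[c/a](R))) → 5
  π[x,g](ρ[g/b](ρ[x/z](ρ[c/a](R)))) → 5
  (γ[x; SUM(f)→g]((U − π[x,f](ρ[f/g](ρ[x/w](T))))) ∪ π[x,g](ρ[g/b](ρ[x/z](ρ[c/a](R))))) → 10

|E| = 10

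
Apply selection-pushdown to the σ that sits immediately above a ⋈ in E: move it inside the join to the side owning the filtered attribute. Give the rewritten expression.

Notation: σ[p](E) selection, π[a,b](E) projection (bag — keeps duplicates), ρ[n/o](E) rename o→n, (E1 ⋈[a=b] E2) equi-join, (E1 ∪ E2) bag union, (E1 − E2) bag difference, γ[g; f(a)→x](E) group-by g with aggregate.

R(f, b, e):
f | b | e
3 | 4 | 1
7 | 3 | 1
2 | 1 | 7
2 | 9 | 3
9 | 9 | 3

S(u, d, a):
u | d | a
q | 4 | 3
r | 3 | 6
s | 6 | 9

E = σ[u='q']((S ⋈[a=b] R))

σ filters on u, owned by the left side.
E' = (σ[u='q'](S) ⋈[a=b] R)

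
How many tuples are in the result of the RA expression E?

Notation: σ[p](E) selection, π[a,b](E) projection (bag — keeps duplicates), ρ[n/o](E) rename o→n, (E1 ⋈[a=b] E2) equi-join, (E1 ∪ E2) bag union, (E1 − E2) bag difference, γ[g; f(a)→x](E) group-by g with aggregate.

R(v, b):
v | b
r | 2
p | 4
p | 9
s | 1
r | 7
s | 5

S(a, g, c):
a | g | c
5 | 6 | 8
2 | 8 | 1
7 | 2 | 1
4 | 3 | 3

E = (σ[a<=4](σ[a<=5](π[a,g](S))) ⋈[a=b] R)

Per-node cardinality:
  S → 4
  π[a,g](S) → 4
  σ[a<=5](π[a,g](S)) → 3
  σ[a<=4](σ[a<=5](π[a,g](S))) → 2
  R → 6
  (σ[a<=4](σ[a<=5](π[a,g](S))) ⋈[a=b] R) → 2

|E| = 2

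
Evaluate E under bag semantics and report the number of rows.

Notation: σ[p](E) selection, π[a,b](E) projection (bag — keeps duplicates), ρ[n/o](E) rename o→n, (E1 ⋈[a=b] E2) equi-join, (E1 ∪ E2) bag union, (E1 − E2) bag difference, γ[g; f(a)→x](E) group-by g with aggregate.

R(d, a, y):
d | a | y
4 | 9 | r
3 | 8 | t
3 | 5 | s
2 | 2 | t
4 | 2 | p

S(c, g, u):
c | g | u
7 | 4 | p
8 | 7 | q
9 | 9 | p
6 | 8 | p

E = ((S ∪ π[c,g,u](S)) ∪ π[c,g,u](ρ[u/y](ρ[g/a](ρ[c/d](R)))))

Row counts bottom-up:
  S → 4
  S → 4
  π[c,g,u](S) → 4
  (S ∪ π[c,g,u](S)) → 8
  R → 5
  ρ[c/d](R) → 5
  ρ[g/a](ρ[c/d](R)) → 5
  ρ[u/y](ρ[g/a](ρ[c/d](R))) → 5
  π[c,g,u](ρ[u/y](ρ[g/a](ρ[c/d](R)))) → 5
  ((S ∪ π[c,g,u](S)) ∪ π[c,g,u](ρ[u/y](ρ[g/a](ρ[c/d](R))))) → 13

|E| = 13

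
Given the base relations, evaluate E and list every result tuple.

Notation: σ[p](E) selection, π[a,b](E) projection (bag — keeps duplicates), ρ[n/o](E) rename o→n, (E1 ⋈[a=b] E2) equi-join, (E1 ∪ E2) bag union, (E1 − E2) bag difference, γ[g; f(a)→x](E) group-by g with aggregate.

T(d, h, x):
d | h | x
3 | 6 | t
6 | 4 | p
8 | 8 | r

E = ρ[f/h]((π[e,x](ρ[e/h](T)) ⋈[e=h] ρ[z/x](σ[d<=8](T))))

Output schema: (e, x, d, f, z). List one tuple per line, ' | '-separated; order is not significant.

Per-node cardinality:
  T → 3
  ρ[e/h](T) → 3
  π[e,x](ρ[e/h](T)) → 3
  T → 3
  σ[d<=8](T) → 3
  ρ[z/x](σ[d<=8](T)) → 3
  (π[e,x](ρ[e/h](T)) ⋈[e=h] ρ[z/x](σ[d<=8](T))) → 3
  ρ[f/h]((π[e,x](ρ[e/h](T)) ⋈[e=h] ρ[z/x](σ[d<=8](T)))) → 3

== RESULT ==
e | x | d | f | z
4 | p | 6 | 4 | p
6 | t | 3 | 6 | t
8 | r | 8 | 8 | r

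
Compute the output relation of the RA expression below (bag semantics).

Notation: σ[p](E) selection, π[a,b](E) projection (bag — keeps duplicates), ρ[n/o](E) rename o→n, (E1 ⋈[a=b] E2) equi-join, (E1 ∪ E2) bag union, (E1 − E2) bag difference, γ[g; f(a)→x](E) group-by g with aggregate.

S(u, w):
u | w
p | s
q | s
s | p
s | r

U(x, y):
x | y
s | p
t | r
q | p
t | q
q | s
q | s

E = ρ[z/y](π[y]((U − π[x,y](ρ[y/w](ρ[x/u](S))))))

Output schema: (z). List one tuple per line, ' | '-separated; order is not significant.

Row counts bottom-up:
  U → 6
  S → 4
  ρ[x/u](S) → 4
  ρ[y/w](ρ[x/u](S)) → 4
  π[x,y](ρ[y/w](ρ[x/u](S))) → 4
  (U − π[x,y](ρ[y/w](ρ[x/u](S)))) → 4
  π[y]((U − π[x,y](ρ[y/w](ρ[x/u](S))))) → 4
  ρ[z/y](π[y]((U − π[x,y](ρ[y/w](ρ[x/u](S)))))) → 4

== RESULT ==
z
p
q
r
s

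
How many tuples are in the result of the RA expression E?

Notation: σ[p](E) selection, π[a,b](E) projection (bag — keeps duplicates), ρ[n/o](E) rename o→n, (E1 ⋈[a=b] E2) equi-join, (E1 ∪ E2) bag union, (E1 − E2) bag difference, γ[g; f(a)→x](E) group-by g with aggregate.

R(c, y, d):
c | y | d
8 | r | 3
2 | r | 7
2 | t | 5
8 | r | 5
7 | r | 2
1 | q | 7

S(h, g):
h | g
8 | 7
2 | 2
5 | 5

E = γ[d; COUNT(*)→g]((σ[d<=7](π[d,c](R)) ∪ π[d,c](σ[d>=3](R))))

Subexpression sizes:
  R → 6
  π[d,c](R) → 6
  σ[d<=7](π[d,c](R)) → 6
  R → 6
  σ[d>=3](R) → 5
  π[d,c](σ[d>=3](R)) → 5
  (σ[d<=7](π[d,c](R)) ∪ π[d,c](σ[d>=3](R))) → 11
  γ[d; COUNT(*)→g]((σ[d<=7](π[d,c](R)) ∪ π[d,c](σ[d>=3](R)))) → 4

|E| = 4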